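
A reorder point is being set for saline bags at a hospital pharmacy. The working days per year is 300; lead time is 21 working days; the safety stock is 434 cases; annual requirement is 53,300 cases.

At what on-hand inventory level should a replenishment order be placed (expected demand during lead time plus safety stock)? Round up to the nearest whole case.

4,165 cases

Daily demand d = 53,300 / 300 = 177.667 cases/day
Demand during lead time = 177.667 × 21 = 3,731.00
Reorder point = 3,731.00 + 434 = 4,165.00 → round up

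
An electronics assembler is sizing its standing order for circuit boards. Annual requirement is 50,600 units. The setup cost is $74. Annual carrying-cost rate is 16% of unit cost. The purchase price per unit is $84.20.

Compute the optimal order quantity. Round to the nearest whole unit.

H = i·C = 0.16 × $84.2 = $13.4720 per unit-year
2DS/H = 2·50,600·74/13.472 = 555,878.86
EOQ = √555,878.86 ≈ 745.57

746 units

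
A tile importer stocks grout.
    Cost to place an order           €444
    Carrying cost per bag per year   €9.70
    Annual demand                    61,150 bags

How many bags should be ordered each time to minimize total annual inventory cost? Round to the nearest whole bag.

2,366 bags

2DS/H = 2·61,150·444/9.7 = 5,598,061.86
EOQ = √5,598,061.86 ≈ 2,366.02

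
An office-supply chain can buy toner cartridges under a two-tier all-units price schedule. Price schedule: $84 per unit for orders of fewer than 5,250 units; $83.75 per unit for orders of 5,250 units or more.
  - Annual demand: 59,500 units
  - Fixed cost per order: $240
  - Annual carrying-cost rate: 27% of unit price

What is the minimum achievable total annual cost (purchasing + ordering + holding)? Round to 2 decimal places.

$5,023,450.75

H₁ = 27%×$84 = $22.6800;  H₂ = 27%×$83.75 = $22.6125
EOQ₁ = √(2×59,500×240/22.6800) = 1,122.17  (< 5,250, feasible at tier 1)
EOQ₂ = √(2×59,500×240/22.6125) = 1,123.84  (< 5,250 → use Q = 5,250 at tier-2 price)
TC(tier 1 (EOQ₁), Q≈1,122.2) = $5,023,450.75
TC(tier 2, Q≈5,250.0) = $5,045,202.81
Minimum at tier 1 (EOQ₁): $5,023,450.75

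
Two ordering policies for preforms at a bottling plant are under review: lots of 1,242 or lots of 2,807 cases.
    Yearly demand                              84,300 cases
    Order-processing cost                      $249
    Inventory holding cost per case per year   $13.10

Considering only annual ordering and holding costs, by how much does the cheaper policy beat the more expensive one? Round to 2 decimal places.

$828.01

For each Q, cost = (D/Q)·S + (Q/2)·H.
TC(1,242) = (84,300/1,242)×249 + (1,242/2)×13.1 = $25,035.82
TC(2,807) = (84,300/2,807)×249 + (2,807/2)×13.1 = $25,863.83
Cheaper: Q = 1,242.  Difference = $828.01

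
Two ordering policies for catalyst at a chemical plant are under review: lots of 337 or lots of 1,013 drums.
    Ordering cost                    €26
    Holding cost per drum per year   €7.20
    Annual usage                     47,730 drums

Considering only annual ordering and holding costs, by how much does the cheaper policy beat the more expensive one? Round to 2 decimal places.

TC(Q) = (D/Q)S + (Q/2)H
TC(337) = (47,730/337)×26 + (337/2)×7.2 = €4,895.63
TC(1,013) = (47,730/1,013)×26 + (1,013/2)×7.2 = €4,871.85
Cheaper: Q = 1,013.  Difference = €23.78

€23.78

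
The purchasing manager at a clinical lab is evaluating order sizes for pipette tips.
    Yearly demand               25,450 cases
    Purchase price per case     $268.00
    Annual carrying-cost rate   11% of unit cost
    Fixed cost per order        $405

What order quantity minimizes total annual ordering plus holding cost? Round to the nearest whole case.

836 cases

Carrying cost H = $268 × 11% = $29.4800/case/yr
2DS/H = 2·25,450·405/29.48 = 699,270.69
EOQ = √699,270.69 ≈ 836.22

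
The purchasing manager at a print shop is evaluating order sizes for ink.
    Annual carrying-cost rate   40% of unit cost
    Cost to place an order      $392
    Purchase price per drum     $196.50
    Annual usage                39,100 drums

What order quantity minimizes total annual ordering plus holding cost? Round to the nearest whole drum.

H = i·C = 0.4 × $196.5 = $78.6000 per drum-year
2DS/H = 2·39,100·392/78.6 = 390,005.09
EOQ = √390,005.09 ≈ 624.50

625 drums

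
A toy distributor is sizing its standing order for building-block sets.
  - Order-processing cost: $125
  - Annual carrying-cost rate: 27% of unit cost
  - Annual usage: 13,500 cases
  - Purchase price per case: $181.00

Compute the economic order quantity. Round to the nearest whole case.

263 cases

H = i·C = 0.27 × $181 = $48.8700 per case-year
EOQ = √(2DS/H) = √(2 × 13,500 × 125 / 48.87)
    = √(69,060.77) ≈ 262.79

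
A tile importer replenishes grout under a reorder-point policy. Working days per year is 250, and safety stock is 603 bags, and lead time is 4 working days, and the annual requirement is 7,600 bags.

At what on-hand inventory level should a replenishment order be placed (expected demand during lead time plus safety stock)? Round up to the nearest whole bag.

725 bags

Daily demand d = 7,600 / 250 = 30.400 bags/day
Demand during lead time = 30.400 × 4 = 121.60
Reorder point = 121.60 + 603 = 724.60 → round up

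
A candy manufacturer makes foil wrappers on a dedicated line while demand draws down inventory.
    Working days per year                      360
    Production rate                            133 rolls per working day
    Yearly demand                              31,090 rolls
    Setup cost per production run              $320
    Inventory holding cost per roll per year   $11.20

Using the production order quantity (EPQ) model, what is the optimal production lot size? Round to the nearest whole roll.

2,251 rolls

Daily demand d = 31,090/360 = 86.361; p = 133; 1 − d/p = 0.35067
EPQ = √(2DS / (H(1 − d/p)))
    = √(2 × 31,090 × 320 / (11.2 × 0.35067)) ≈ 2,250.83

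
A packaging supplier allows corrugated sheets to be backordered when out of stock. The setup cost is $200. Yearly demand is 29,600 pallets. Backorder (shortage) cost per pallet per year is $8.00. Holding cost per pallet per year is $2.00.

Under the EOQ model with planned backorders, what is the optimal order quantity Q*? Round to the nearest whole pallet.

2,720 pallets

Basic EOQ = √(2·29,600·200/2) = 2,433.105
Backorder adjustment √((H+b)/b) = √((2+8)/8) = 1.1180
Q* = 2,433.105 × 1.1180 ≈ 2,720.29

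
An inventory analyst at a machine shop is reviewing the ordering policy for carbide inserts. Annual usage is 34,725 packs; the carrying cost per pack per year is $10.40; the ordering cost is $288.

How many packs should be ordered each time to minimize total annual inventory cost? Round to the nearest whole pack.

EOQ = √(2DS/H) = √(2 × 34,725 × 288 / 10.4)
    = √(1,923,230.77) ≈ 1,386.81

1,387 packs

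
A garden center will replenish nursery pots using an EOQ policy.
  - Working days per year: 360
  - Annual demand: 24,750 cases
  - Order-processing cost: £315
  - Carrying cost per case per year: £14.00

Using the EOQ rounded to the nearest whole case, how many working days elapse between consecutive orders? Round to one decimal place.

EOQ = √(2DS/H) = √(2 × 24,750 × 315 / 14)
    = √(1,113,750.00) ≈ 1,055.34 → Q = 1,055 cases
Cycle time = (working days × Q)/D = (360 × 1,055) / 24,750 = 15.345 days

15.3 days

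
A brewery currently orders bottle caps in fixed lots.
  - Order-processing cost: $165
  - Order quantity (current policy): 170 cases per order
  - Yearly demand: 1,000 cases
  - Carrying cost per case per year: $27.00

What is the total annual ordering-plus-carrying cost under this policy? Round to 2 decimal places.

Ordering: D/Q × S = 1,000/170 × $165 = $970.59
Holding:  Q/2 × H = 170/2 × $27 = $2,295.00
Total = $970.59 + $2,295.00 = $3,265.59

$3,265.59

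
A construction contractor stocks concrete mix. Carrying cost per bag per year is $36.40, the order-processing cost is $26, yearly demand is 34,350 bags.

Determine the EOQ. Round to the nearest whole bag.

EOQ = √(2DS/H) = √(2 × 34,350 × 26 / 36.4)
    = √(49,071.43) ≈ 221.52

222 bags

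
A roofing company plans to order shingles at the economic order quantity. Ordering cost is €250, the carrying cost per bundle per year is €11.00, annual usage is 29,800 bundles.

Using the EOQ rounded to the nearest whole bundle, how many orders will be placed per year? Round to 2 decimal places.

2DS/H = 2·29,800·250/11 = 1,354,545.45
EOQ = √1,354,545.45 ≈ 1,163.85 → Q = 1,164
N = D/Q = 29,800/1,164 ≈ 25.601 orders/yr

25.60 orders per year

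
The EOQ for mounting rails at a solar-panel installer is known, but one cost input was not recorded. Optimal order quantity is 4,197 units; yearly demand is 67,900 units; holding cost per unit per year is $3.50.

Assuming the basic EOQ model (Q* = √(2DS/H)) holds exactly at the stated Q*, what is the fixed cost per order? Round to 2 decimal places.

$453.99

Since Q* = (2DS/H)^½, squaring gives Q*²·H = 2DS.
S = Q²H / (2D) = 4,197² × 3.5 / (2 × 67,900) = 453.9899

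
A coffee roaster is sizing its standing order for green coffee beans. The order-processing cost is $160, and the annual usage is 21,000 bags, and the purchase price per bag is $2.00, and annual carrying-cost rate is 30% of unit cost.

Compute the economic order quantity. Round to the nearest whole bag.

H = i·C = 0.3 × $2 = $0.6000 per bag-year
2DS/H = 2·21,000·160/0.6 = 11,200,000.00
EOQ = √11,200,000.00 ≈ 3,346.64

3,347 bags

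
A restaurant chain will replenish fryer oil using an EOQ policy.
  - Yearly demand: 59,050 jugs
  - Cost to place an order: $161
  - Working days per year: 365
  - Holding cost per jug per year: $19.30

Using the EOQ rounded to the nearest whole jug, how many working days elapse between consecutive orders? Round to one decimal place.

6.1 days

Q* = √(2·D·S / H) = √(2·59,050·161 / 19.3) = √985,186.5 ≈ 992.57 → Q = 993 jugs
Cycle time = (working days × Q)/D = (365 × 993) / 59,050 = 6.138 days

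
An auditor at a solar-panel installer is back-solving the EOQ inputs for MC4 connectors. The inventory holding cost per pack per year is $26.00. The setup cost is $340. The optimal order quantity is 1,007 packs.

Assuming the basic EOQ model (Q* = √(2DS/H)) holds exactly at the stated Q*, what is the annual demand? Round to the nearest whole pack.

EOQ relation: Q² = 2DS/H, so rearrange for the unknown.
D = Q²H / (2S) = 1,007² × 26 / (2 × 340) = 38,772.46

38,772 packs per year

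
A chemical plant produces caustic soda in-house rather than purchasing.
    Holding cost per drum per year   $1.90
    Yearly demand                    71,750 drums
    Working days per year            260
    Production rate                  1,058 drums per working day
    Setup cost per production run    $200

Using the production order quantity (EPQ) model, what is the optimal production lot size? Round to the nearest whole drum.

4,521 drums

d = 71,750/260 = 275.9615 drums/day;  effective holding cost H(1 − d/p) = 1.9·(1 − 275.9615/1058) = 1.40442
Q* = √(2DS / H_eff) = √(2·71,750·200 / 1.40442) ≈ 4,520.57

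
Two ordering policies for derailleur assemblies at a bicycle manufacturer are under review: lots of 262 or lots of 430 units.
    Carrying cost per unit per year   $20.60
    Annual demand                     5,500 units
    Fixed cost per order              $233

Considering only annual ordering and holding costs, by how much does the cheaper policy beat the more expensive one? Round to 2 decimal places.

$180.59

TC(Q) = (D/Q)S + (Q/2)H
TC(262) = (5,500/262)×233 + (262/2)×20.6 = $7,589.82
TC(430) = (5,500/430)×233 + (430/2)×20.6 = $7,409.23
Cheaper: Q = 430.  Difference = $180.59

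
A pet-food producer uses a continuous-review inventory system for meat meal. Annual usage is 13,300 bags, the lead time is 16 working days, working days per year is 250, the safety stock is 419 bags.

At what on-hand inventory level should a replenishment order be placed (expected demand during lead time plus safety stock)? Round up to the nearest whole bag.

1,271 bags

Daily demand d = 13,300 / 250 = 53.200 bags/day
Demand during lead time = 53.200 × 16 = 851.20
Reorder point = 851.20 + 419 = 1,270.20 → round up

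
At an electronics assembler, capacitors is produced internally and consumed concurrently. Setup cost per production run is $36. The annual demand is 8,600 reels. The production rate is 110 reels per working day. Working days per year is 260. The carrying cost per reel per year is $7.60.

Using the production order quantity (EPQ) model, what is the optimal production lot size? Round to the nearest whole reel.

Daily demand d = 8,600/260 = 33.077; p = 110; 1 − d/p = 0.69930
EPQ = √(2DS / (H(1 − d/p)))
    = √(2 × 8,600 × 36 / (7.6 × 0.69930)) ≈ 341.33

341 reels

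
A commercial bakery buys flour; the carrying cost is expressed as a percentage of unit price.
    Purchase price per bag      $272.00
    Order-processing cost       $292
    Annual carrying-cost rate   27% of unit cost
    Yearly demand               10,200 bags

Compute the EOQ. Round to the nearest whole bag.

285 bags

Carrying cost H = $272 × 27% = $73.4400/bag/yr
Q* = √(2·D·S / H) = √(2·10,200·292 / 73.44) = √81,111.1 ≈ 284.80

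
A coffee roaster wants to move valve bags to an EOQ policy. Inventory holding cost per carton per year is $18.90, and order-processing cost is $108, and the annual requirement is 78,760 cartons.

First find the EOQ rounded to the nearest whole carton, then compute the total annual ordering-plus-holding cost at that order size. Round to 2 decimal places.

$17,931.25

EOQ = √(2DS/H) = √(2 × 78,760 × 108 / 18.9)
    = √(900,114.29) ≈ 948.74 → Q = 949 cartons
Orders/yr = 78,760/949 = 82.993; ordering cost = 82.993 × $108 = $8,963.20
Average inventory = 949/2 = 474.5; holding cost = 474.5 × $18.9 = $8,968.05
Total = $8,963.20 + $8,968.05 = $17,931.25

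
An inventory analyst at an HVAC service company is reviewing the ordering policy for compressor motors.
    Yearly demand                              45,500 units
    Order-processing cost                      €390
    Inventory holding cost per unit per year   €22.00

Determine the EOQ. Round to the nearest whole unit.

EOQ = √(2DS/H) = √(2 × 45,500 × 390 / 22)
    = √(1,613,181.82) ≈ 1,270.11

1,270 units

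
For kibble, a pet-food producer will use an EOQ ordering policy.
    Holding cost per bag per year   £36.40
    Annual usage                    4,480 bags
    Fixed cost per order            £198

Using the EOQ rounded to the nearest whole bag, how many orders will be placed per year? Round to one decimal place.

2DS/H = 2·4,480·198/36.4 = 48,738.46
EOQ = √48,738.46 ≈ 220.77 → Q = 221
N = D/Q = 4,480/221 ≈ 20.271 orders/yr

20.3 orders per year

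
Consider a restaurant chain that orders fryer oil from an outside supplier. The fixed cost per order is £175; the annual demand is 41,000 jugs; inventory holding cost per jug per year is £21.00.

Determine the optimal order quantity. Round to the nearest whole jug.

2DS/H = 2·41,000·175/21 = 683,333.33
EOQ = √683,333.33 ≈ 826.64

827 jugs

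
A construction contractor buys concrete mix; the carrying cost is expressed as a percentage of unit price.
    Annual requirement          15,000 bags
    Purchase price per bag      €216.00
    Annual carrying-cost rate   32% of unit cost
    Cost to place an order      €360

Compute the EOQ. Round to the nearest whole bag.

Holding cost per bag per year: H = 32% × €216 = €69.1200
Optimal lot size Q* = (2 × 15,000 × €360 / €69.12)^½ ≈ 395.28

395 bags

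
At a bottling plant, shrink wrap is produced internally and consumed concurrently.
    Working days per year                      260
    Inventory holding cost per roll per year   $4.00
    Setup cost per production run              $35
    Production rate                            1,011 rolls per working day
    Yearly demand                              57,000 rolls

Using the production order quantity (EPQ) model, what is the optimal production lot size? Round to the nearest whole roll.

1,129 rolls

d = 57,000/260 = 219.2308 rolls/day;  effective holding cost H(1 − d/p) = 4·(1 − 219.2308/1011) = 3.13262
Q* = √(2DS / H_eff) = √(2·57,000·35 / 3.13262) ≈ 1,128.58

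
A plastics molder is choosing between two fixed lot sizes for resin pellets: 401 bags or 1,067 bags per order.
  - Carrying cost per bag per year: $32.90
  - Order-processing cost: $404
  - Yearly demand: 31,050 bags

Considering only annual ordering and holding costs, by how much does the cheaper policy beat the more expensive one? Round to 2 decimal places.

$8,570.08

For each Q, cost = (D/Q)·S + (Q/2)·H.
TC(401) = (31,050/401)×404 + (401/2)×32.9 = $37,878.74
TC(1,067) = (31,050/1,067)×404 + (1,067/2)×32.9 = $29,308.66
Cheaper: Q = 1,067.  Difference = $8,570.08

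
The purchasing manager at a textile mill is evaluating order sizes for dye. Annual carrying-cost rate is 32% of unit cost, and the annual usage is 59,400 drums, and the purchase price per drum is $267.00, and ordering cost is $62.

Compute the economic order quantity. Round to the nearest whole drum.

294 drums

H = i·C = 0.32 × $267 = $85.4400 per drum-year
EOQ = √(2DS/H) = √(2 × 59,400 × 62 / 85.44)
    = √(86,207.87) ≈ 293.61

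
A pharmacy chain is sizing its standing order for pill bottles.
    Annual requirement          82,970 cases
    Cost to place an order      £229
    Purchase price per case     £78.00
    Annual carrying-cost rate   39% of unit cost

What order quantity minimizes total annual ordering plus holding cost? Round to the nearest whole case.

Carrying cost H = £78 × 39% = £30.4200/case/yr
2DS/H = 2·82,970·229/30.42 = 1,249,186.72
EOQ = √1,249,186.72 ≈ 1,117.67

1,118 cases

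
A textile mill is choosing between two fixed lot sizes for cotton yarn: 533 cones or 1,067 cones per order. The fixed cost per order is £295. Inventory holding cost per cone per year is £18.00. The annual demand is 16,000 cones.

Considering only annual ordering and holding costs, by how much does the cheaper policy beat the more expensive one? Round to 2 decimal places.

£374.08

For each Q, cost = (D/Q)·S + (Q/2)·H.
TC(533) = (16,000/533)×295 + (533/2)×18 = £13,652.53
TC(1,067) = (16,000/1,067)×295 + (1,067/2)×18 = £14,026.62
Cheaper: Q = 533.  Difference = £374.08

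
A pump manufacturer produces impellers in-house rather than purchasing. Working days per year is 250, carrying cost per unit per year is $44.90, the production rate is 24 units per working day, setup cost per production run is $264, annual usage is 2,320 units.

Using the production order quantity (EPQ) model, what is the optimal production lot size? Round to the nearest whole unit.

211 units

d = 2,320/250 = 9.2800 units/day;  effective holding cost H(1 − d/p) = 44.9·(1 − 9.2800/24) = 27.53867
Q* = √(2DS / H_eff) = √(2·2,320·264 / 27.53867) ≈ 210.91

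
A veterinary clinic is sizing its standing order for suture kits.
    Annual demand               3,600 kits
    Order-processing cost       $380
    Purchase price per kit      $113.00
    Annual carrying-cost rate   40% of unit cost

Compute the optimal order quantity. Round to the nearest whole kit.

246 kits

Carrying cost H = $113 × 40% = $45.2000/kit/yr
Q* = √(2·D·S / H) = √(2·3,600·380 / 45.2) = √60,531.0 ≈ 246.03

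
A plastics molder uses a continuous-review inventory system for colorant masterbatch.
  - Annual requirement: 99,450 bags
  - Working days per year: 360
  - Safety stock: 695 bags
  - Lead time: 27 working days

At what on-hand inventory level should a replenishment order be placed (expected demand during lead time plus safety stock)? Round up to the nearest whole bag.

Daily demand d = 99,450 / 360 = 276.250 bags/day
Demand during lead time = 276.250 × 27 = 7,458.75
Reorder point = 7,458.75 + 695 = 8,153.75 → round up

8,154 bags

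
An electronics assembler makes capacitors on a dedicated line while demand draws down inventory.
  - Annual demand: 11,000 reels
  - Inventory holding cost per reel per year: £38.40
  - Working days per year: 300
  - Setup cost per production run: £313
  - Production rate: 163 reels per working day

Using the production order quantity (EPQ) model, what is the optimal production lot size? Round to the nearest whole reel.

d = 11,000/300 = 36.6667 reels/day;  effective holding cost H(1 − d/p) = 38.4·(1 − 36.6667/163) = 29.76196
Q* = √(2DS / H_eff) = √(2·11,000·313 / 29.76196) ≈ 481.01

481 reels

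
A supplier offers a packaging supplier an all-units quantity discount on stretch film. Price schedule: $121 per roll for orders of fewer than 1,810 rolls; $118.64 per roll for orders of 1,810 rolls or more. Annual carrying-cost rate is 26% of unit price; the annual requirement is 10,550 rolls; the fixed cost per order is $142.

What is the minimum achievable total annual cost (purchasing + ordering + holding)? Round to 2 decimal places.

$1,280,395.67

H₁ = 26%×$121 = $31.4600;  H₂ = 26%×$118.64 = $30.8464
EOQ₁ = √(2×10,550×142/31.4600) = 308.61  (< 1,810, feasible at tier 1)
EOQ₂ = √(2×10,550×142/30.8464) = 311.66  (< 1,810 → use Q = 1,810 at tier-2 price)
TC(tier 1 (EOQ₁), Q≈308.6) = $1,286,258.78
TC(tier 2, Q≈1,810.0) = $1,280,395.67
Minimum at tier 2: $1,280,395.67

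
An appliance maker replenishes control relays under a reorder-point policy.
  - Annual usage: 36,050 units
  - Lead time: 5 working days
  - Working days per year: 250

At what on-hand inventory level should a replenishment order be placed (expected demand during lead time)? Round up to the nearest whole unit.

721 units

Daily demand d = 36,050 / 250 = 144.200 units/day
Demand during lead time = 144.200 × 5 = 721.00
Reorder point = 721.00 → round up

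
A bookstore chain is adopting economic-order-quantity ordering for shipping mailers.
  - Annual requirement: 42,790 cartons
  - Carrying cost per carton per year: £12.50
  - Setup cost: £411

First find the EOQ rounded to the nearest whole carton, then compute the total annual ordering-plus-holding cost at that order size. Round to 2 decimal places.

2DS/H = 2·42,790·411/12.5 = 2,813,870.40
EOQ = √2,813,870.40 ≈ 1,677.46 → Q = 1,677 cartons
Orders/yr = 42,790/1,677 = 25.516; ordering cost = 25.516 × £411 = £10,486.99
Average inventory = 1,677/2 = 838.5; holding cost = 838.5 × £12.5 = £10,481.25
Total = £10,486.99 + £10,481.25 = £20,968.24

£20,968.24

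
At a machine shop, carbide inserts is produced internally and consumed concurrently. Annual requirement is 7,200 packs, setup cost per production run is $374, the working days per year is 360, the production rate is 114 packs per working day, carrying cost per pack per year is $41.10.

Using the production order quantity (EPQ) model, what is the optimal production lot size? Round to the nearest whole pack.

399 packs

Daily demand d = 7,200/360 = 20.000; p = 114; 1 − d/p = 0.82456
EPQ = √(2DS / (H(1 − d/p)))
    = √(2 × 7,200 × 374 / (41.1 × 0.82456)) ≈ 398.64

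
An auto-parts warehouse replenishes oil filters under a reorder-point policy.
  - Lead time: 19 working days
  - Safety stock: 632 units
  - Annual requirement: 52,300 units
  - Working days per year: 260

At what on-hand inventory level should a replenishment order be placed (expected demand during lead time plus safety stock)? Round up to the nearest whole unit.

Daily demand d = 52,300 / 260 = 201.154 units/day
Demand during lead time = 201.154 × 19 = 3,821.92
Reorder point = 3,821.92 + 632 = 4,453.92 → round up

4,454 units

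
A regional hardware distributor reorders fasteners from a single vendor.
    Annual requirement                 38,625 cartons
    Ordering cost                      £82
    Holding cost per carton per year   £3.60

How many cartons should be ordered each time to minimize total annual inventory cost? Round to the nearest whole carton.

1,326 cartons

2DS/H = 2·38,625·82/3.6 = 1,759,583.33
EOQ = √1,759,583.33 ≈ 1,326.49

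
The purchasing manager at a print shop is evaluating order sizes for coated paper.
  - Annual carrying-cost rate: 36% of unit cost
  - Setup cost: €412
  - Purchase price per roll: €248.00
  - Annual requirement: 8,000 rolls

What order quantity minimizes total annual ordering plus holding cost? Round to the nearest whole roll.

Carrying cost H = €248 × 36% = €89.2800/roll/yr
Q* = √(2·D·S / H) = √(2·8,000·412 / 89.28) = √73,835.1 ≈ 271.73

272 rolls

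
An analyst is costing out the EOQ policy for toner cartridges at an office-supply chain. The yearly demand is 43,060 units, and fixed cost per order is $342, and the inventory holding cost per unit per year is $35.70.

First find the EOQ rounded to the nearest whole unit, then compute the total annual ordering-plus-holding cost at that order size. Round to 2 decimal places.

$32,426.43

2DS/H = 2·43,060·342/35.7 = 825,015.13
EOQ = √825,015.13 ≈ 908.30 → Q = 908 units
Orders/yr = 43,060/908 = 47.423; ordering cost = 47.423 × $342 = $16,218.63
Average inventory = 908/2 = 454; holding cost = 454 × $35.7 = $16,207.80
Total = $16,218.63 + $16,207.80 = $32,426.43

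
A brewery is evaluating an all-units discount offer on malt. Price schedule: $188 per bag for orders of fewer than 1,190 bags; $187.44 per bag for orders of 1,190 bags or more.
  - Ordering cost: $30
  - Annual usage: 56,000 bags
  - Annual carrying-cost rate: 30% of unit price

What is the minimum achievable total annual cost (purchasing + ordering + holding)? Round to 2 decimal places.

$10,531,509.80

H₁ = 30%×$188 = $56.4000;  H₂ = 30%×$187.44 = $56.2320
EOQ₁ = √(2×56,000×30/56.4000) = 244.08  (< 1,190, feasible at tier 1)
EOQ₂ = √(2×56,000×30/56.2320) = 244.44  (< 1,190 → use Q = 1,190 at tier-2 price)
TC(tier 1 (EOQ₁), Q≈244.1) = $10,541,766.05
TC(tier 2, Q≈1,190.0) = $10,531,509.80
Minimum at tier 2: $10,531,509.80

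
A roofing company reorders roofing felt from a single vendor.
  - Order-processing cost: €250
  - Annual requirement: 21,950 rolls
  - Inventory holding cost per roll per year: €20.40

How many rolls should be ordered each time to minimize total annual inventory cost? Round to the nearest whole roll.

733 rolls

EOQ = √(2DS/H) = √(2 × 21,950 × 250 / 20.4)
    = √(537,990.20) ≈ 733.48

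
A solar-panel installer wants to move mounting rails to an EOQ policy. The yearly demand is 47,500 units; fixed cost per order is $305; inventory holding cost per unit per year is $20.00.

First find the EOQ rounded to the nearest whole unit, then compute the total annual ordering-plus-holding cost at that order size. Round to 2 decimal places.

2DS/H = 2·47,500·305/20 = 1,448,750.00
EOQ = √1,448,750.00 ≈ 1,203.64 → Q = 1,204 units
Ordering: D/Q × S = 47,500/1,204 × $305 = $12,032.81
Holding:  Q/2 × H = 1,204/2 × $20 = $12,040.00
Total = $12,032.81 + $12,040.00 = $24,072.81

$24,072.81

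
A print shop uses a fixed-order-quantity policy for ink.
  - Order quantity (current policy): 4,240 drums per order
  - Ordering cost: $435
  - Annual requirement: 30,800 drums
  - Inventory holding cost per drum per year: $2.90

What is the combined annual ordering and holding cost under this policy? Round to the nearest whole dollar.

$9,308

Orders/yr = 30,800/4,240 = 7.264; ordering cost = 7.264 × $435 = $3,159.91
Average inventory = 4,240/2 = 2120; holding cost = 2120 × $2.9 = $6,148.00
Total = $3,159.91 + $6,148.00 = $9,307.91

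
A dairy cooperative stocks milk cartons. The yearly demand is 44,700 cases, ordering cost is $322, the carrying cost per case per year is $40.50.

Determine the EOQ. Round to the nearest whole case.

843 cases

2DS/H = 2·44,700·322/40.5 = 710,785.19
EOQ = √710,785.19 ≈ 843.08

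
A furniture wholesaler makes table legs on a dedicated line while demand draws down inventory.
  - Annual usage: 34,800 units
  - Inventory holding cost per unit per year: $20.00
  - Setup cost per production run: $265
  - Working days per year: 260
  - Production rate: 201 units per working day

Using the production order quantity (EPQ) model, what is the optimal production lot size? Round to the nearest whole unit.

d = 34,800/260 = 133.8462 units/day;  effective holding cost H(1 − d/p) = 20·(1 − 133.8462/201) = 6.68197
Q* = √(2DS / H_eff) = √(2·34,800·265 / 6.68197) ≈ 1,661.40

1,661 units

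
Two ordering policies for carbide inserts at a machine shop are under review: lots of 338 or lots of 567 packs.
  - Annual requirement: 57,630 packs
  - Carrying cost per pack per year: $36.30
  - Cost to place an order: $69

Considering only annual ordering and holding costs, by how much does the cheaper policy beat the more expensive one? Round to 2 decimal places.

$595.18

Annual cost at Q: ordering D·S/Q plus holding Q·H/2.
TC(338) = (57,630/338)×69 + (338/2)×36.3 = $17,899.40
TC(567) = (57,630/567)×69 + (567/2)×36.3 = $17,304.22
Cheaper: Q = 567.  Difference = $595.18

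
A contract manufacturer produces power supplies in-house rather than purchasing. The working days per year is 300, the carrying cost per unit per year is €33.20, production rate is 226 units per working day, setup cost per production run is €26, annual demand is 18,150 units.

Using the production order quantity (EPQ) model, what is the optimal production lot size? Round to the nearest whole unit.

197 units

Daily demand d = 18,150/300 = 60.500; p = 226; 1 − d/p = 0.73230
EPQ = √(2DS / (H(1 − d/p)))
    = √(2 × 18,150 × 26 / (33.2 × 0.73230)) ≈ 197.03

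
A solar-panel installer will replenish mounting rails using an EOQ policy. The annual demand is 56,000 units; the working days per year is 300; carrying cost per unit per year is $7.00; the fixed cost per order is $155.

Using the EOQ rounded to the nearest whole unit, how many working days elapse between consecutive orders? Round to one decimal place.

8.4 days

Optimal lot size Q* = (2 × 56,000 × $155 / $7)^½ ≈ 1,574.80 → Q = 1,575 units
Days between orders = 300 / (D/Q) = 300 / 35.556 ≈ 8.438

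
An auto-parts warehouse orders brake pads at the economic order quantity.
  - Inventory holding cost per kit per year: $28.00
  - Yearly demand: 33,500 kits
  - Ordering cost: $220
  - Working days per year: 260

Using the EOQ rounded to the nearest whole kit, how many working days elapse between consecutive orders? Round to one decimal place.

2DS/H = 2·33,500·220/28 = 526,428.57
EOQ = √526,428.57 ≈ 725.55 → Q = 726 kits
Days between orders = 260 / (D/Q) = 260 / 46.143 ≈ 5.635

5.6 days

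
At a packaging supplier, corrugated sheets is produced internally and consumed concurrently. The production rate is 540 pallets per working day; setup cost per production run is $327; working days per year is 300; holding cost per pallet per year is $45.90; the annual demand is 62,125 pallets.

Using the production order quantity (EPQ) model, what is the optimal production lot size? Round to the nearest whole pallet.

Daily demand d = 62,125/300 = 207.083; p = 540; 1 − d/p = 0.61651
EPQ = √(2DS / (H(1 − d/p)))
    = √(2 × 62,125 × 327 / (45.9 × 0.61651)) ≈ 1,198.24

1,198 pallets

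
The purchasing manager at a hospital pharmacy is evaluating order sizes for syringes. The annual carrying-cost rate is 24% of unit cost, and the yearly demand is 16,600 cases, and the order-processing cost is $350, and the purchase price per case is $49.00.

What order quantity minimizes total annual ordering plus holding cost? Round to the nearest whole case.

Carrying cost H = $49 × 24% = $11.7600/case/yr
Q* = √(2·D·S / H) = √(2·16,600·350 / 11.76) = √988,095.2 ≈ 994.03

994 cases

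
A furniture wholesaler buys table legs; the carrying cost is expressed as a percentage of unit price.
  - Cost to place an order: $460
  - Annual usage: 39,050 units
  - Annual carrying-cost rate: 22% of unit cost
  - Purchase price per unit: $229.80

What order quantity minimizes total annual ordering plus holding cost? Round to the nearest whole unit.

Holding cost per unit per year: H = 22% × $229.8 = $50.5560
2DS/H = 2·39,050·460/50.556 = 710,617.93
EOQ = √710,617.93 ≈ 842.98

843 units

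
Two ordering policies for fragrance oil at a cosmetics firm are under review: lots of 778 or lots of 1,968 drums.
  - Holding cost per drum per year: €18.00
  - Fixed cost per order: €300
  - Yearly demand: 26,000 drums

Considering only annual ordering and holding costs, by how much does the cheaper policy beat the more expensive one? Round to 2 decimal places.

€4,647.71

For each Q, cost = (D/Q)·S + (Q/2)·H.
TC(778) = (26,000/778)×300 + (778/2)×18 = €17,027.71
TC(1,968) = (26,000/1,968)×300 + (1,968/2)×18 = €21,675.41
Lots of 778 are cheaper by €4,647.71.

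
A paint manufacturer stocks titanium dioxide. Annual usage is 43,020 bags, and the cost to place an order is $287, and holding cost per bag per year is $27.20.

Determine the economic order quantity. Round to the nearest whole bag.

Optimal lot size Q* = (2 × 43,020 × $287 / $27.2)^½ ≈ 952.81

953 bags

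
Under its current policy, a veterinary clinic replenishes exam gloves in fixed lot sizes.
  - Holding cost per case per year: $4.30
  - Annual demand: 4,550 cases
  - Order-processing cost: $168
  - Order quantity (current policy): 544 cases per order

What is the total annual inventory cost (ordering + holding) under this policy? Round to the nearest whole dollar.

Ordering: D/Q × S = 4,550/544 × $168 = $1,405.15
Holding:  Q/2 × H = 544/2 × $4.3 = $1,169.60
Total = $1,405.15 + $1,169.60 = $2,574.75

$2,575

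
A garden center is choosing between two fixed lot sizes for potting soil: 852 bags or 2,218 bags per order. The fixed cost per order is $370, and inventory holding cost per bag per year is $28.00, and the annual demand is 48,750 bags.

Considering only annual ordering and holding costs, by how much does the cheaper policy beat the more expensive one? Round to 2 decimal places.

$6,085.55

TC(Q) = (D/Q)S + (Q/2)H
TC(852) = (48,750/852)×370 + (852/2)×28 = $33,098.77
TC(2,218) = (48,750/2,218)×370 + (2,218/2)×28 = $39,184.33
Cheaper: Q = 852.  Difference = $6,085.55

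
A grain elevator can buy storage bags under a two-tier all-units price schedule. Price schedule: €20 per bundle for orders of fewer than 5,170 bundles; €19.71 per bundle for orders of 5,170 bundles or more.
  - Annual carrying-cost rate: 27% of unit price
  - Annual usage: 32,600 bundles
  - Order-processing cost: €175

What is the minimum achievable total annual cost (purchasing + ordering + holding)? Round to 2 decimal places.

H₁ = 27%×€20 = €5.4000;  H₂ = 27%×€19.71 = €5.3217
EOQ₁ = √(2×32,600×175/5.4000) = 1,453.60  (< 5,170, feasible at tier 1)
EOQ₂ = √(2×32,600×175/5.3217) = 1,464.26  (< 5,170 → use Q = 5,170 at tier-2 price)
TC(tier 1 (EOQ₁), Q≈1,453.6) = €659,849.46
TC(tier 2, Q≈5,170.0) = €657,406.08
Minimum at tier 2: €657,406.08

€657,406.08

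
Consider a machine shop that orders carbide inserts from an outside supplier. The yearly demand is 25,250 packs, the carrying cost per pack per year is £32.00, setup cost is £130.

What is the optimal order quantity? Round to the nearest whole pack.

2DS/H = 2·25,250·130/32 = 205,156.25
EOQ = √205,156.25 ≈ 452.94

453 packs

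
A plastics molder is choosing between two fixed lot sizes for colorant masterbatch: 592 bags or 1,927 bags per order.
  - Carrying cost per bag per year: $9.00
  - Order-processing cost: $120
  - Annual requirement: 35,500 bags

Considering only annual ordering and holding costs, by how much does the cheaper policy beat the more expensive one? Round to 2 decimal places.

Annual cost at Q: ordering D·S/Q plus holding Q·H/2.
TC(592) = (35,500/592)×120 + (592/2)×9 = $9,859.95
TC(1,927) = (35,500/1,927)×120 + (1,927/2)×9 = $10,882.19
|ΔTC| = |$9,859.95 − $10,882.19| = $1,022.24

$1,022.24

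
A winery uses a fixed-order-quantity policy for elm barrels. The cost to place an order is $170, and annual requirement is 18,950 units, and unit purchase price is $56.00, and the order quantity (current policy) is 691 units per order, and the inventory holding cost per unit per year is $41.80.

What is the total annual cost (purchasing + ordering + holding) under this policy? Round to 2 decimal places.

$1,080,303.98

Orders/yr = 18,950/691 = 27.424; ordering cost = 27.424 × $170 = $4,662.08
Average inventory = 691/2 = 345.5; holding cost = 345.5 × $41.8 = $14,441.90
Purchase cost = D·C = 18,950 × 56 = $1,061,200.00
Total = $4,662.08 + $14,441.90 + $1,061,200.00 = $1,080,303.98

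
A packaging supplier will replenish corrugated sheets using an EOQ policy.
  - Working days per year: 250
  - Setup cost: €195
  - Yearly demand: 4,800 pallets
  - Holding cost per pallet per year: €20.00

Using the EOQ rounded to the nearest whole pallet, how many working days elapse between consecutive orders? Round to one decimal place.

EOQ = √(2DS/H) = √(2 × 4,800 × 195 / 20)
    = √(93,600.00) ≈ 305.94 → Q = 306 pallets
T = Q/D × 250 days = 306/4,800 × 250 = 15.938 days

15.9 days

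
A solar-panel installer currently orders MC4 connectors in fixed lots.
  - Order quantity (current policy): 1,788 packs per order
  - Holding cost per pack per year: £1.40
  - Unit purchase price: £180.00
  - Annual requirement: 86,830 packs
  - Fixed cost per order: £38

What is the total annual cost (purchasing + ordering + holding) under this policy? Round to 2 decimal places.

Orders/yr = 86,830/1,788 = 48.563; ordering cost = 48.563 × £38 = £1,845.38
Average inventory = 1,788/2 = 894; holding cost = 894 × £1.4 = £1,251.60
Purchase cost = D·C = 86,830 × 180 = £15,629,400.00
Total = £1,845.38 + £1,251.60 + £15,629,400.00 = £15,632,496.98

£15,632,496.98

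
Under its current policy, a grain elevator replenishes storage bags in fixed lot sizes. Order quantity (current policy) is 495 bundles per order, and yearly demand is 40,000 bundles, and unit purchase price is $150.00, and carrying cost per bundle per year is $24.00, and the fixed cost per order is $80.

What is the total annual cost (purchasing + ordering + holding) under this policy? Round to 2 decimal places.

Ordering: D/Q × S = 40,000/495 × $80 = $6,464.65
Holding:  Q/2 × H = 495/2 × $24 = $5,940.00
Purchase cost = D·C = 40,000 × 150 = $6,000,000.00
Total = $6,464.65 + $5,940.00 + $6,000,000.00 = $6,012,404.65

$6,012,404.65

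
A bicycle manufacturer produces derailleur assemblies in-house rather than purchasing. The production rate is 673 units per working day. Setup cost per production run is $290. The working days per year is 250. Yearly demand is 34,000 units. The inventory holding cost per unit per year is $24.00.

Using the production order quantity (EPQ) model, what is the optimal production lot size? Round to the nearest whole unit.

1,015 units

d = 34,000/250 = 136.0000 units/day;  effective holding cost H(1 − d/p) = 24·(1 − 136.0000/673) = 19.15007
Q* = √(2DS / H_eff) = √(2·34,000·290 / 19.15007) ≈ 1,014.77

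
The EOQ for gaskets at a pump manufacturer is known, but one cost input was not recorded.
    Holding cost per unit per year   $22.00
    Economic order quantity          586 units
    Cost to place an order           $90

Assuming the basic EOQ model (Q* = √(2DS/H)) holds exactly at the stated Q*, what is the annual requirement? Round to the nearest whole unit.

41,971 units per year

From Q* = √(2DS/H) ⇒ Q*² = 2DS/H.
D = Q²H / (2S) = 586² × 22 / (2 × 90) = 41,970.62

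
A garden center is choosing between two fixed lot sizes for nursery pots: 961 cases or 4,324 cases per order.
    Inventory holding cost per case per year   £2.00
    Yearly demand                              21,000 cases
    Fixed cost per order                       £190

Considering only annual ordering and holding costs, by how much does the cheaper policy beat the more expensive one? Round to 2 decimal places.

TC(Q) = (D/Q)S + (Q/2)H
TC(961) = (21,000/961)×190 + (961/2)×2 = £5,112.93
TC(4,324) = (21,000/4,324)×190 + (4,324/2)×2 = £5,246.76
Lots of 961 are cheaper by £133.83.

£133.83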